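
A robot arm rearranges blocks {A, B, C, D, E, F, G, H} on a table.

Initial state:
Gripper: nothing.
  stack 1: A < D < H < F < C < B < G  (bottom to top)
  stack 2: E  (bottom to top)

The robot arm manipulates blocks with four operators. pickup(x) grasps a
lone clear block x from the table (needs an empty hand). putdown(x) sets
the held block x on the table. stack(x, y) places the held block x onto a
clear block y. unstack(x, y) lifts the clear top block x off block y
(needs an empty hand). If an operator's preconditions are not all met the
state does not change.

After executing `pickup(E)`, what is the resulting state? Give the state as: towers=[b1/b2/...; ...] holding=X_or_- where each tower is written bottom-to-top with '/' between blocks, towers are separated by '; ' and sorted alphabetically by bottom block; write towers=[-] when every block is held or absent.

towers=[A/D/H/F/C/B/G] holding=E

before: towers=[A/D/H/F/C/B/G; E] holding=-
pre[pickup(E)]: clear(E) ok, ontable(E) ok, handempty ok
all met → apply pickup(E)
after:  towers=[A/D/H/F/C/B/G] holding=E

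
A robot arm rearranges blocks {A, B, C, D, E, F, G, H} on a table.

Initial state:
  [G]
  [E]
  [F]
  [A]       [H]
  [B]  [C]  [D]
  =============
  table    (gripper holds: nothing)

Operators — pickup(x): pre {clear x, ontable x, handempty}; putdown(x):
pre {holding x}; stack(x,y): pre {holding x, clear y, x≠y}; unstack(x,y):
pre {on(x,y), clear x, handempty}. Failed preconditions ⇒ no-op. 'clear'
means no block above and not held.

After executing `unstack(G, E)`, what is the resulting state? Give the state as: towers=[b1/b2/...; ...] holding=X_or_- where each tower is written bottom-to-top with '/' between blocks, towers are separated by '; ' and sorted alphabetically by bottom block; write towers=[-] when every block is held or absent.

before: towers=[B/A/F/E/G; C; D/H] holding=-
pre[unstack(G, E)]: on(G,E) yes, clear(G) yes, handempty yes
all met → apply unstack(G, E)
after:  towers=[B/A/F/E; C; D/H] holding=G

towers=[B/A/F/E; C; D/H] holding=G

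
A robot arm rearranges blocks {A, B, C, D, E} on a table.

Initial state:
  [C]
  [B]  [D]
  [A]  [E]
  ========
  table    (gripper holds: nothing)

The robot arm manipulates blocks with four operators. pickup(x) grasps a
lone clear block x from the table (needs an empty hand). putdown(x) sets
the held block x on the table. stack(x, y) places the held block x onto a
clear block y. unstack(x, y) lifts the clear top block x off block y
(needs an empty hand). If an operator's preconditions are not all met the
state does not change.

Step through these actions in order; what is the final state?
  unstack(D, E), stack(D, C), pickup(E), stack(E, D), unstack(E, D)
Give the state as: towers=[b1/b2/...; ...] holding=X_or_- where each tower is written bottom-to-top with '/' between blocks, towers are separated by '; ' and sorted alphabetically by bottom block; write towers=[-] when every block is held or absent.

step 1 (unstack(D, E)): towers=[A/B/C; E] holding=D
step 2 (stack(D, C)): towers=[A/B/C/D; E] holding=-
step 3 (pickup(E)): towers=[A/B/C/D] holding=E
step 4 (stack(E, D)): towers=[A/B/C/D/E] holding=-
step 5 (unstack(E, D)): towers=[A/B/C/D] holding=E

towers=[A/B/C/D] holding=E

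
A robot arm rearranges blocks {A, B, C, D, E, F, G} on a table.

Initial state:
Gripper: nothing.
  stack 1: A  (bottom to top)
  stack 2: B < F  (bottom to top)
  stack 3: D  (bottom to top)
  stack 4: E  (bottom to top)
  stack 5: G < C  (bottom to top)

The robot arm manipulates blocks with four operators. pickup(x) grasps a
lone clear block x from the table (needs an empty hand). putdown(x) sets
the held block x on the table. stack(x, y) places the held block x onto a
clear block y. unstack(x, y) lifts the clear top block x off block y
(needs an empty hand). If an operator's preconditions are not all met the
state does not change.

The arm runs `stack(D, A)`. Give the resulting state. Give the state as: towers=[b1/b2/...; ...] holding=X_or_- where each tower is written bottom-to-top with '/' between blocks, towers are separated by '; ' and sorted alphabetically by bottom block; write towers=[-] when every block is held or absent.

before: towers=[A; B/F; D; E; G/C] holding=-
pre[stack(D, A)]: holding(D) no, clear(A) yes, D≠A yes
holding(D) unmet → stack(D, A) is a no-op
after:  towers=[A; B/F; D; E; G/C] holding=-

towers=[A; B/F; D; E; G/C] holding=-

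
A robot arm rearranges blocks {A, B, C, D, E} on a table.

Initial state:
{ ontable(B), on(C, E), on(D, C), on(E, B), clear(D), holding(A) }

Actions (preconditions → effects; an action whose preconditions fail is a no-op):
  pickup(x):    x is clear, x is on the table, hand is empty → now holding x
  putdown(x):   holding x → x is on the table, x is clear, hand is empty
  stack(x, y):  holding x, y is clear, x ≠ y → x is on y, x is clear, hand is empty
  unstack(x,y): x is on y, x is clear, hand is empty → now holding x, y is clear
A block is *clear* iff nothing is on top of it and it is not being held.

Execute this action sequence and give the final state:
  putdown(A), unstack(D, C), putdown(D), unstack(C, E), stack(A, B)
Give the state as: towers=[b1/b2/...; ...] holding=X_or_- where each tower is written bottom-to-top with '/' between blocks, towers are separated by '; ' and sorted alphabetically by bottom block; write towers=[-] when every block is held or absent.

step 1 (putdown(A)): towers=[A; B/E/C/D] holding=-
step 2 (unstack(D, C)): towers=[A; B/E/C] holding=D
step 3 (putdown(D)): towers=[A; B/E/C; D] holding=-
step 4 (unstack(C, E)): towers=[A; B/E; D] holding=C
step 5 (stack(A, B)) [no-op]: towers=[A; B/E; D] holding=C

towers=[A; B/E; D] holding=C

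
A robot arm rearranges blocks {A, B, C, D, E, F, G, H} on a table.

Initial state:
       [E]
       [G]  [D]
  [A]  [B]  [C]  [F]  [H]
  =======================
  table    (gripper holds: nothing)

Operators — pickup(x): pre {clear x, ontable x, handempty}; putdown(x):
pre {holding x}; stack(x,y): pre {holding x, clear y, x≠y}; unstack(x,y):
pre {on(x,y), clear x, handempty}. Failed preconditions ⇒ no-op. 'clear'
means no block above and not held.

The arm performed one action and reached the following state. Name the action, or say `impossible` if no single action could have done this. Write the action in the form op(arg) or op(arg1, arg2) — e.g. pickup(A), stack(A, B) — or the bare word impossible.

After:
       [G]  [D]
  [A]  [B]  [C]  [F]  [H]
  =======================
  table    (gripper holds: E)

unstack(E, G)

target: towers=[A; B/G; C/D; F; H] holding=E
         pickup(A) → towers=[B/G/E; C/D; F; H] holding=A
     unstack(E, G) → towers=[A; B/G; C/D; F; H] holding=E  ← match
         pickup(H) → towers=[A; B/G/E; C/D; F] holding=H
         pickup(F) → towers=[A; B/G/E; C/D; H] holding=F
     unstack(D, C) → towers=[A; B/G/E; C; F; H] holding=D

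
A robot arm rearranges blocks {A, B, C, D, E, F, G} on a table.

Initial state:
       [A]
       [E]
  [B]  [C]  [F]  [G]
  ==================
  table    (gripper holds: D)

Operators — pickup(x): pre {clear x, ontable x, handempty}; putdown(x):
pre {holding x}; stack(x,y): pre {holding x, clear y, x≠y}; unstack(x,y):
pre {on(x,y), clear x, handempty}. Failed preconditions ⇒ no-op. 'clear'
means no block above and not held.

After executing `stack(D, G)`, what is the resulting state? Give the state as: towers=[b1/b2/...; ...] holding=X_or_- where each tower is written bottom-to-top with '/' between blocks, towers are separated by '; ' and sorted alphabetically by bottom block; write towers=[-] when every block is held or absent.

before: towers=[B; C/E/A; F; G] holding=D
pre[stack(D, G)]: holding(D) yes, clear(G) yes, D≠G yes
all met → apply stack(D, G)
after:  towers=[B; C/E/A; F; G/D] holding=-

towers=[B; C/E/A; F; G/D] holding=-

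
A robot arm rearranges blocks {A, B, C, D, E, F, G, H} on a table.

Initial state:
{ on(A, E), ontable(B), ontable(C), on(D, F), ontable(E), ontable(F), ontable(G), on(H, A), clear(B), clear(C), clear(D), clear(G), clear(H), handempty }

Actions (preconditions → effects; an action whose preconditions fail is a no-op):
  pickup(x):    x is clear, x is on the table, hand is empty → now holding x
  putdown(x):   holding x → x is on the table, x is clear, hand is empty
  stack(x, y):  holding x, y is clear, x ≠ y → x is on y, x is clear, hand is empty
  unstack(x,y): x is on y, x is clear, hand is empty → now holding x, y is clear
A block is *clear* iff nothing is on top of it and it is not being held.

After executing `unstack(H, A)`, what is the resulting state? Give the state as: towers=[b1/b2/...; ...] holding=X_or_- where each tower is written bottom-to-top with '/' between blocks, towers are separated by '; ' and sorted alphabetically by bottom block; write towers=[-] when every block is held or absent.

before: towers=[B; C; E/A/H; F/D; G] holding=-
pre[unstack(H, A)]: on(H,A) yes, clear(H) yes, handempty yes
all met → apply unstack(H, A)
after:  towers=[B; C; E/A; F/D; G] holding=H

towers=[B; C; E/A; F/D; G] holding=H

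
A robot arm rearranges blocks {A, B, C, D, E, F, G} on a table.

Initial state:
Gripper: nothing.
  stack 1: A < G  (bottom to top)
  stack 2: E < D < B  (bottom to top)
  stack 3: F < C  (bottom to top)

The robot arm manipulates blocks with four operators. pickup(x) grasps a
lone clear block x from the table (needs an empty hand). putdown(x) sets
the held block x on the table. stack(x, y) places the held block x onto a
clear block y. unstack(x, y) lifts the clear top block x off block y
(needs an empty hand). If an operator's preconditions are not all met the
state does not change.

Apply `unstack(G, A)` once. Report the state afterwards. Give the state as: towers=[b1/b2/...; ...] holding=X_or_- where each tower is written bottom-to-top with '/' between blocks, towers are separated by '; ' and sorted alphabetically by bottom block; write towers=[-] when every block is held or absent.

before: towers=[A/G; E/D/B; F/C] holding=-
pre[unstack(G, A)]: on(G,A) ok, clear(G) ok, handempty ok
all met → apply unstack(G, A)
after:  towers=[A; E/D/B; F/C] holding=G

towers=[A; E/D/B; F/C] holding=G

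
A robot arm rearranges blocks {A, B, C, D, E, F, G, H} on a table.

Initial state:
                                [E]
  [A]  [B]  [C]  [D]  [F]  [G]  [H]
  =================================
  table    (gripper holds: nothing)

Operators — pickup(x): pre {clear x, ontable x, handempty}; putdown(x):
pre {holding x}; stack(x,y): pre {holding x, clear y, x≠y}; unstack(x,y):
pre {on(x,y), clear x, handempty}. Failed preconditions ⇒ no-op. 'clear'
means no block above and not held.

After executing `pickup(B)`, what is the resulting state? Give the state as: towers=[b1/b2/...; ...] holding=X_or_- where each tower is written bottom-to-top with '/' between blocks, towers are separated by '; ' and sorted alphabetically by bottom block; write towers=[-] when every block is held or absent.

before: towers=[A; B; C; D; F; G; H/E] holding=-
pre[pickup(B)]: clear(B) yes, ontable(B) yes, handempty yes
all met → apply pickup(B)
after:  towers=[A; C; D; F; G; H/E] holding=B

towers=[A; C; D; F; G; H/E] holding=B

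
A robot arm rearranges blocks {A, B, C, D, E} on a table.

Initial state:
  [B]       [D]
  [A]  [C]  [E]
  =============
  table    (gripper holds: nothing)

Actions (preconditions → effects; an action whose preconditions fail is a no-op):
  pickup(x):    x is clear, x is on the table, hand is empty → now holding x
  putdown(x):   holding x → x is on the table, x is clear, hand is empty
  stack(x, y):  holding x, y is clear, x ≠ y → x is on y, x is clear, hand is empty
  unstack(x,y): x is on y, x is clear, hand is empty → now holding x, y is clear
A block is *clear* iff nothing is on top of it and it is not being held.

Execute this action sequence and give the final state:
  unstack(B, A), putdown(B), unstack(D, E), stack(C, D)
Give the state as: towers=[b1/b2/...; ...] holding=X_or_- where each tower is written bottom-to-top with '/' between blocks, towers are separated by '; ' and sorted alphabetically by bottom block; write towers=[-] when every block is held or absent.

step 1 (unstack(B, A)): towers=[A; C; E/D] holding=B
step 2 (putdown(B)): towers=[A; B; C; E/D] holding=-
step 3 (unstack(D, E)): towers=[A; B; C; E] holding=D
step 4 (stack(C, D)) [no-op]: towers=[A; B; C; E] holding=D

towers=[A; B; C; E] holding=D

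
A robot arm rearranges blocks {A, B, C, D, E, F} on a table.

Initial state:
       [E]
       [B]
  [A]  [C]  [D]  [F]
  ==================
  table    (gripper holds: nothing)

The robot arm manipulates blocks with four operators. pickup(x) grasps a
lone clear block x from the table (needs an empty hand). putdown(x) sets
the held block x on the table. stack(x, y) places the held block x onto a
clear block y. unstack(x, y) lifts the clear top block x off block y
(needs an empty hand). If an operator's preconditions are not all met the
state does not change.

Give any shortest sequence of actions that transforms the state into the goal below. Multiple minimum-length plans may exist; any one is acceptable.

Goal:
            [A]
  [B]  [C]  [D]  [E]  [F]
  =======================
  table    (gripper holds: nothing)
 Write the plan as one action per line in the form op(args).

pickup(A)
stack(A, D)
unstack(E, B)
putdown(E)
unstack(B, C)
putdown(B)

step 1 (pickup(A)): towers=[C/B/E; D; F] holding=A
step 2 (stack(A, D)): towers=[C/B/E; D/A; F] holding=-
step 3 (unstack(E, B)): towers=[C/B; D/A; F] holding=E
step 4 (putdown(E)): towers=[C/B; D/A; E; F] holding=-
step 5 (unstack(B, C)): towers=[C; D/A; E; F] holding=B
step 6 (putdown(B)): towers=[B; C; D/A; E; F] holding=-
goal check: towers=[B; C; D/A; E; F] holding=- — reached (length 6, optimal by BFS)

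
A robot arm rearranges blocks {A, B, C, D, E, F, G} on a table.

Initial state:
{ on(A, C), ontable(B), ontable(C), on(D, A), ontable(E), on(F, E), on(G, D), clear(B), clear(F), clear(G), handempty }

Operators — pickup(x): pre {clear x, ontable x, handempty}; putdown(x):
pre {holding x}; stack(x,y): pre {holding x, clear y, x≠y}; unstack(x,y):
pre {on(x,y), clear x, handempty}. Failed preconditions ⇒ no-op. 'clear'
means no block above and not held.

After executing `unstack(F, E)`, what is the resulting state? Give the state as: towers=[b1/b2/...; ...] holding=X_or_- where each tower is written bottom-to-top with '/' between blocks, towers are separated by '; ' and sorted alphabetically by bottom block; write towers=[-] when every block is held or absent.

towers=[B; C/A/D/G; E] holding=F

before: towers=[B; C/A/D/G; E/F] holding=-
pre[unstack(F, E)]: on(F,E) ✓, clear(F) ✓, handempty ✓
all met → apply unstack(F, E)
after:  towers=[B; C/A/D/G; E] holding=F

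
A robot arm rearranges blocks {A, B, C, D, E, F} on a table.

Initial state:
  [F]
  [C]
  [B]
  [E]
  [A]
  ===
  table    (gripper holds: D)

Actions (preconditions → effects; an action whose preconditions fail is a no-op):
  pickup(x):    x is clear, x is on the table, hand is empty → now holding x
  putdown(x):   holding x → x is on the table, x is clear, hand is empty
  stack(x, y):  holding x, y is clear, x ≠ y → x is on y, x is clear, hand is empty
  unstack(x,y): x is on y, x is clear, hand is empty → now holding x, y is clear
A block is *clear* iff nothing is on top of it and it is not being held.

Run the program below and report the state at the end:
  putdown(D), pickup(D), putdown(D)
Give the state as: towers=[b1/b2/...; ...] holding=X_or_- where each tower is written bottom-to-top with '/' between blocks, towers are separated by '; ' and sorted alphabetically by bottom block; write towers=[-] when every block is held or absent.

step 1 (putdown(D)): towers=[A/E/B/C/F; D] holding=-
step 2 (pickup(D)): towers=[A/E/B/C/F] holding=D
step 3 (putdown(D)): towers=[A/E/B/C/F; D] holding=-

towers=[A/E/B/C/F; D] holding=-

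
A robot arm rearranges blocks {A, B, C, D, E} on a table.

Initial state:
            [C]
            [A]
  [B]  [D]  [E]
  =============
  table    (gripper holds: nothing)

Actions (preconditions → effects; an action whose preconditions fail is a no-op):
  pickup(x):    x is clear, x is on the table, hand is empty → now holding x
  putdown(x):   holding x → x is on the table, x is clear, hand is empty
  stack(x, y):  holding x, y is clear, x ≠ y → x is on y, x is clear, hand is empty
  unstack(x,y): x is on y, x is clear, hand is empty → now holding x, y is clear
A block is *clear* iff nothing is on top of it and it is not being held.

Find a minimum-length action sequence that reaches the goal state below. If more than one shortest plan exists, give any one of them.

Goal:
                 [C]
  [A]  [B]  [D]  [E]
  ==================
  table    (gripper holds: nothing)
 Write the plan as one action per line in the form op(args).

step 1 (unstack(C, A)): towers=[B; D; E/A] holding=C
step 2 (putdown(C)): towers=[B; C; D; E/A] holding=-
step 3 (unstack(A, E)): towers=[B; C; D; E] holding=A
step 4 (putdown(A)): towers=[A; B; C; D; E] holding=-
step 5 (pickup(C)): towers=[A; B; D; E] holding=C
step 6 (stack(C, E)): towers=[A; B; D; E/C] holding=-
goal check: towers=[A; B; D; E/C] holding=- — reached (length 6, optimal by BFS)

unstack(C, A)
putdown(C)
unstack(A, E)
putdown(A)
pickup(C)
stack(C, E)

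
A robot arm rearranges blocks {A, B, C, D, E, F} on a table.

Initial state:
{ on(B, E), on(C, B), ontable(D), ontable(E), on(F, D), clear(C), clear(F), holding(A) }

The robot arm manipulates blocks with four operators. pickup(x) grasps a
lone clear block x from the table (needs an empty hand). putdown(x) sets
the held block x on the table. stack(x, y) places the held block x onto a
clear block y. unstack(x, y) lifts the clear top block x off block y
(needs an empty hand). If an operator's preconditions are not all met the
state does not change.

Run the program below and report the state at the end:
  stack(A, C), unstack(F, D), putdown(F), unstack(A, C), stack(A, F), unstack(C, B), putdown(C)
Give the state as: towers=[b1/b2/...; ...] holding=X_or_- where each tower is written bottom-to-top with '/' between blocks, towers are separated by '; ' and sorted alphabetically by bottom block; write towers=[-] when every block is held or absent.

towers=[C; D; E/B; F/A] holding=-

step 1 (stack(A, C)): towers=[D/F; E/B/C/A] holding=-
step 2 (unstack(F, D)): towers=[D; E/B/C/A] holding=F
step 3 (putdown(F)): towers=[D; E/B/C/A; F] holding=-
step 4 (unstack(A, C)): towers=[D; E/B/C; F] holding=A
step 5 (stack(A, F)): towers=[D; E/B/C; F/A] holding=-
step 6 (unstack(C, B)): towers=[D; E/B; F/A] holding=C
step 7 (putdown(C)): towers=[C; D; E/B; F/A] holding=-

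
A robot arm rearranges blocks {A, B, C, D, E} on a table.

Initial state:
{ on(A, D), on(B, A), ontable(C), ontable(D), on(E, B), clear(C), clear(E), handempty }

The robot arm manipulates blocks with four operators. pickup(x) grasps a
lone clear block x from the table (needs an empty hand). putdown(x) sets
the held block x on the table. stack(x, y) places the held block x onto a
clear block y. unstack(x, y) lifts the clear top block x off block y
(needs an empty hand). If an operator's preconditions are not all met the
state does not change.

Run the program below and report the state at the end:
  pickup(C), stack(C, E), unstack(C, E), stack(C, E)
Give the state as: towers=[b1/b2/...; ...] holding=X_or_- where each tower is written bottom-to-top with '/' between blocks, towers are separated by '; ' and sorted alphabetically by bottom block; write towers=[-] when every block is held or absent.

towers=[D/A/B/E/C] holding=-

step 1 (pickup(C)): towers=[D/A/B/E] holding=C
step 2 (stack(C, E)): towers=[D/A/B/E/C] holding=-
step 3 (unstack(C, E)): towers=[D/A/B/E] holding=C
step 4 (stack(C, E)): towers=[D/A/B/E/C] holding=-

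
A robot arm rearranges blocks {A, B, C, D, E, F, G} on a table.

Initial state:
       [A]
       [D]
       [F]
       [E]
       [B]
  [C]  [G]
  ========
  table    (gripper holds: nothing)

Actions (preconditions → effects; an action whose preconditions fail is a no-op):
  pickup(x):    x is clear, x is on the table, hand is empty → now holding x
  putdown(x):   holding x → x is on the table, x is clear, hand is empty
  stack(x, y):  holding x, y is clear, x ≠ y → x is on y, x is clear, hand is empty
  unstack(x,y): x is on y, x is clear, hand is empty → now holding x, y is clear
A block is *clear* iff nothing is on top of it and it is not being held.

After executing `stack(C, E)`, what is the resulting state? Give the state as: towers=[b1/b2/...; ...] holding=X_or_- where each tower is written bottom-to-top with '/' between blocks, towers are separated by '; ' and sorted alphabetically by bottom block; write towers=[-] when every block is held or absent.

towers=[C; G/B/E/F/D/A] holding=-

before: towers=[C; G/B/E/F/D/A] holding=-
pre[stack(C, E)]: holding(C) fail, clear(E) fail, C≠E ok
holding(C), clear(E) unmet → stack(C, E) is a no-op
after:  towers=[C; G/B/E/F/D/A] holding=-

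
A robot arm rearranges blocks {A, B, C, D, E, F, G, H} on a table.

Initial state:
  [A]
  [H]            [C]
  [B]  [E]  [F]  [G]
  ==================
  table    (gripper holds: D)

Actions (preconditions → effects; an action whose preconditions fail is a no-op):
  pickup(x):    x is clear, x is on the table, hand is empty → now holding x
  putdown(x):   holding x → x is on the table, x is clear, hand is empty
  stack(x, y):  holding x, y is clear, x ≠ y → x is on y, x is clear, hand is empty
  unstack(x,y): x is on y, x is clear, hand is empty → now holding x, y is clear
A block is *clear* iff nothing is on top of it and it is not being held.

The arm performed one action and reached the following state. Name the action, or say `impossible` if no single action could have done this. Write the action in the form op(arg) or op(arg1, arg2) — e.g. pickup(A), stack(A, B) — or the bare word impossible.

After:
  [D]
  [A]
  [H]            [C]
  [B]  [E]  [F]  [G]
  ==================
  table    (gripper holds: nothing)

stack(D, A)

target: towers=[B/H/A/D; E; F; G/C] holding=-
        putdown(D) → towers=[B/H/A; D; E; F; G/C] holding=-
       stack(D, A) → towers=[B/H/A/D; E; F; G/C] holding=-  ← match
       stack(D, E) → towers=[B/H/A; E/D; F; G/C] holding=-
       stack(D, F) → towers=[B/H/A; E; F/D; G/C] holding=-
       stack(D, C) → towers=[B/H/A; E; F; G/C/D] holding=-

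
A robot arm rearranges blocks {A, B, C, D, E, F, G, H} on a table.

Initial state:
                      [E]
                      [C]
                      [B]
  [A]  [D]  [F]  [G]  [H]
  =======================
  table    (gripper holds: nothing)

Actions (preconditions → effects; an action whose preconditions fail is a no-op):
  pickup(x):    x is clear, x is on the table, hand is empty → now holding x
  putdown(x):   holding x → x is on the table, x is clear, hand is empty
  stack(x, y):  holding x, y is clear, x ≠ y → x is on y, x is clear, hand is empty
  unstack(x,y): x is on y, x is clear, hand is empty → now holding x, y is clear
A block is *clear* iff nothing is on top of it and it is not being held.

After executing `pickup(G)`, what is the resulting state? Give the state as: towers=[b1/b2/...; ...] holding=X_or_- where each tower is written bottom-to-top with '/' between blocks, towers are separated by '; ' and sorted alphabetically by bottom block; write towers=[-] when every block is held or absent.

before: towers=[A; D; F; G; H/B/C/E] holding=-
pre[pickup(G)]: clear(G) ok, ontable(G) ok, handempty ok
all met → apply pickup(G)
after:  towers=[A; D; F; H/B/C/E] holding=G

towers=[A; D; F; H/B/C/E] holding=G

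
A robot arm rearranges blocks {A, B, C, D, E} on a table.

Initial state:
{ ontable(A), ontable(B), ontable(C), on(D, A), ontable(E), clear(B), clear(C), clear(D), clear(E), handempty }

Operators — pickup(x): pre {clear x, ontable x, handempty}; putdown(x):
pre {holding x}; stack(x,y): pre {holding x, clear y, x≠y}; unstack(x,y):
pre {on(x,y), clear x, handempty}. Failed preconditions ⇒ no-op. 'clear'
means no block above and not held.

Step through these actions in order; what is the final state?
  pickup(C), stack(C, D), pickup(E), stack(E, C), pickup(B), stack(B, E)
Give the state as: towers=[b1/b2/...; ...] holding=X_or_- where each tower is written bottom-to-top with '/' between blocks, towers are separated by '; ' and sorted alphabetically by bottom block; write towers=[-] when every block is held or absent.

towers=[A/D/C/E/B] holding=-

step 1 (pickup(C)): towers=[A/D; B; E] holding=C
step 2 (stack(C, D)): towers=[A/D/C; B; E] holding=-
step 3 (pickup(E)): towers=[A/D/C; B] holding=E
step 4 (stack(E, C)): towers=[A/D/C/E; B] holding=-
step 5 (pickup(B)): towers=[A/D/C/E] holding=B
step 6 (stack(B, E)): towers=[A/D/C/E/B] holding=-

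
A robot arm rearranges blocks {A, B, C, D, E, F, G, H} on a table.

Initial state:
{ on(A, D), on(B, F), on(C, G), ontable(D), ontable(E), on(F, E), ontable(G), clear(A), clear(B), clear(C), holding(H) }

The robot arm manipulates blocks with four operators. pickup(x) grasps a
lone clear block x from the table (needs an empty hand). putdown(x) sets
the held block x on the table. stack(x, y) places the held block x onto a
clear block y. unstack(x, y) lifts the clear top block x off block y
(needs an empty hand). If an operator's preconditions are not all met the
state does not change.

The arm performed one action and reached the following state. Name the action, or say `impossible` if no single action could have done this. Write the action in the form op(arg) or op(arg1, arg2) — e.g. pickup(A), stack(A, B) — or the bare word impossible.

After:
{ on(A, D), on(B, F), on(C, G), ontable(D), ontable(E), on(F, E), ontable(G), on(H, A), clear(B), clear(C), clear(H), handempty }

target: towers=[D/A/H; E/F/B; G/C] holding=-
        putdown(H) → towers=[D/A; E/F/B; G/C; H] holding=-
       stack(H, A) → towers=[D/A/H; E/F/B; G/C] holding=-  ← match
       stack(H, B) → towers=[D/A; E/F/B/H; G/C] holding=-
       stack(H, C) → towers=[D/A; E/F/B; G/C/H] holding=-

stack(H, A)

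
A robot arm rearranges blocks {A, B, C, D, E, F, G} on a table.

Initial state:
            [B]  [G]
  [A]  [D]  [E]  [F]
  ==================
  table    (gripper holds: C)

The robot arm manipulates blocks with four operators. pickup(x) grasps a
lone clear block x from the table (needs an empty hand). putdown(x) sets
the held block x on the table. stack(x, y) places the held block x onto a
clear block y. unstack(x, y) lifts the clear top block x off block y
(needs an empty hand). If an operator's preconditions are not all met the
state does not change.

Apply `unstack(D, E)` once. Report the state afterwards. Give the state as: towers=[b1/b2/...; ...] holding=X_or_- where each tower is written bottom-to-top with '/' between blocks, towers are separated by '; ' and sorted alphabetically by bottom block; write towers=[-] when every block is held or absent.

before: towers=[A; D; E/B; F/G] holding=C
pre[unstack(D, E)]: on(D,E) no, clear(D) yes, handempty no
on(D,E), handempty unmet → unstack(D, E) is a no-op
after:  towers=[A; D; E/B; F/G] holding=C

towers=[A; D; E/B; F/G] holding=C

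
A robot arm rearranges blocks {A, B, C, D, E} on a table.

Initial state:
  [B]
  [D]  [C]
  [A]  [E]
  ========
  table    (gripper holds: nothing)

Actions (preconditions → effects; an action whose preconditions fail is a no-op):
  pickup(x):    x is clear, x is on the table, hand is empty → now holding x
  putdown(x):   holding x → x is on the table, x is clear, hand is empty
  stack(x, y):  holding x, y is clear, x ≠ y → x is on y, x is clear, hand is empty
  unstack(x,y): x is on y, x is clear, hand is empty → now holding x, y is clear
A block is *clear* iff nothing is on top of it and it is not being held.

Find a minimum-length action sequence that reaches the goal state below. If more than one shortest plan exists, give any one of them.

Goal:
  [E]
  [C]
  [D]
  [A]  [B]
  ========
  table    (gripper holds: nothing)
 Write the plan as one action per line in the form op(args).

unstack(B, D)
putdown(B)
unstack(C, E)
stack(C, D)
pickup(E)
stack(E, C)

step 1 (unstack(B, D)): towers=[A/D; E/C] holding=B
step 2 (putdown(B)): towers=[A/D; B; E/C] holding=-
step 3 (unstack(C, E)): towers=[A/D; B; E] holding=C
step 4 (stack(C, D)): towers=[A/D/C; B; E] holding=-
step 5 (pickup(E)): towers=[A/D/C; B] holding=E
step 6 (stack(E, C)): towers=[A/D/C/E; B] holding=-
goal check: towers=[A/D/C/E; B] holding=- — reached (length 6, optimal by BFS)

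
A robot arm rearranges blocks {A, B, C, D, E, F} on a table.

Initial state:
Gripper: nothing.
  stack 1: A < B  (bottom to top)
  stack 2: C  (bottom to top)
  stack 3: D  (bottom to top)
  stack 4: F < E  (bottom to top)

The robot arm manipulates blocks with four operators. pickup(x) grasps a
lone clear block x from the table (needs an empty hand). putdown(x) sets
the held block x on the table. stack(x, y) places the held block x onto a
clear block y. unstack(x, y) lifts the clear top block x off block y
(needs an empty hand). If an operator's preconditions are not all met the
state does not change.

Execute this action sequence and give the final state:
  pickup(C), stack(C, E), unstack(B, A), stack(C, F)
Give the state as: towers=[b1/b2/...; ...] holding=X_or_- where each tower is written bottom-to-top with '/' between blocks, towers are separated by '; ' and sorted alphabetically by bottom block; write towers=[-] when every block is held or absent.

step 1 (pickup(C)): towers=[A/B; D; F/E] holding=C
step 2 (stack(C, E)): towers=[A/B; D; F/E/C] holding=-
step 3 (unstack(B, A)): towers=[A; D; F/E/C] holding=B
step 4 (stack(C, F)) [no-op]: towers=[A; D; F/E/C] holding=B

towers=[A; D; F/E/C] holding=B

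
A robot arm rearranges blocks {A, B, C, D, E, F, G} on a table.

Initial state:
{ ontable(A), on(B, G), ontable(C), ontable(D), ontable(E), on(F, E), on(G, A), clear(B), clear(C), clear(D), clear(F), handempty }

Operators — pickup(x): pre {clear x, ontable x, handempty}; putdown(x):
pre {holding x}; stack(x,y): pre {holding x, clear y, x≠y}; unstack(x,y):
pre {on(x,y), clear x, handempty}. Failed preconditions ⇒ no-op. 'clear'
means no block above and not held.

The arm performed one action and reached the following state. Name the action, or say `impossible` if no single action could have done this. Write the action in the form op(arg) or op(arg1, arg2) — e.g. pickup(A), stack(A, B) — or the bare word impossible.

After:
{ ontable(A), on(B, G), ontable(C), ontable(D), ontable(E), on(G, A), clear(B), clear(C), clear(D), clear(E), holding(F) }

unstack(F, E)

target: towers=[A/G/B; C; D; E] holding=F
     unstack(B, G) → towers=[A/G; C; D; E/F] holding=B
     unstack(F, E) → towers=[A/G/B; C; D; E] holding=F  ← match
         pickup(D) → towers=[A/G/B; C; E/F] holding=D
         pickup(C) → towers=[A/G/B; D; E/F] holding=C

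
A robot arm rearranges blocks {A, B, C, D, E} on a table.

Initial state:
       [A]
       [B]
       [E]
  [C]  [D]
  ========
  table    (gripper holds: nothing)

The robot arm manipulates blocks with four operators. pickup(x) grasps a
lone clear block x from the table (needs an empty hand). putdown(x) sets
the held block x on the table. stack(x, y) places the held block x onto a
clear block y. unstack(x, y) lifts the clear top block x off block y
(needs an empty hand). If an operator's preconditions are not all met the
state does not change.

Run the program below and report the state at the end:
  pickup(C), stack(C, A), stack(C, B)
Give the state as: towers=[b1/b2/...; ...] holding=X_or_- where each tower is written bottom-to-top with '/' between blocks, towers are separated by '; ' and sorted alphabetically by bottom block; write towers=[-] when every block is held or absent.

step 1 (pickup(C)): towers=[D/E/B/A] holding=C
step 2 (stack(C, A)): towers=[D/E/B/A/C] holding=-
step 3 (stack(C, B)) [no-op]: towers=[D/E/B/A/C] holding=-

towers=[D/E/B/A/C] holding=-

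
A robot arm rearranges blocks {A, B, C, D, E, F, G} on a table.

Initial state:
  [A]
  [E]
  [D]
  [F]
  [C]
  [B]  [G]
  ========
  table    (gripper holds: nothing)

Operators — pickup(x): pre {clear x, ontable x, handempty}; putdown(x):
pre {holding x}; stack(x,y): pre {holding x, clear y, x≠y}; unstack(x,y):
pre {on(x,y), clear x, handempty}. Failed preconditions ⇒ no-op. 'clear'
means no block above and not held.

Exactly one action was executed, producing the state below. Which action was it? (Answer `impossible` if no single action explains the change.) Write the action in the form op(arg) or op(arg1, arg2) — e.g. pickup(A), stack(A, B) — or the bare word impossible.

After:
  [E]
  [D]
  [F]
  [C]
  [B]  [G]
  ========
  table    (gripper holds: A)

target: towers=[B/C/F/D/E; G] holding=A
         pickup(G) → towers=[B/C/F/D/E/A] holding=G
     unstack(A, E) → towers=[B/C/F/D/E; G] holding=A  ← match

unstack(A, E)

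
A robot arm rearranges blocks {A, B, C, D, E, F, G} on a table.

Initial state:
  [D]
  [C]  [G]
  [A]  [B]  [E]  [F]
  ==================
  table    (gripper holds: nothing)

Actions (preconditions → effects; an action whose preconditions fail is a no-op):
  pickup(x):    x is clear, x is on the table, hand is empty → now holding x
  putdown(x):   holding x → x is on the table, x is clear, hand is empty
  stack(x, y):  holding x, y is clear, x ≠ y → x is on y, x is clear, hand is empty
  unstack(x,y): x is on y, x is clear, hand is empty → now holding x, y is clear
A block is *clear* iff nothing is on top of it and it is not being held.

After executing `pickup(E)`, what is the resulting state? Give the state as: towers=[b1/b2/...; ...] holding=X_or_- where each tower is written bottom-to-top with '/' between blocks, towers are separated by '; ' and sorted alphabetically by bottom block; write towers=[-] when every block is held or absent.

towers=[A/C/D; B/G; F] holding=E

before: towers=[A/C/D; B/G; E; F] holding=-
pre[pickup(E)]: clear(E) yes, ontable(E) yes, handempty yes
all met → apply pickup(E)
after:  towers=[A/C/D; B/G; F] holding=E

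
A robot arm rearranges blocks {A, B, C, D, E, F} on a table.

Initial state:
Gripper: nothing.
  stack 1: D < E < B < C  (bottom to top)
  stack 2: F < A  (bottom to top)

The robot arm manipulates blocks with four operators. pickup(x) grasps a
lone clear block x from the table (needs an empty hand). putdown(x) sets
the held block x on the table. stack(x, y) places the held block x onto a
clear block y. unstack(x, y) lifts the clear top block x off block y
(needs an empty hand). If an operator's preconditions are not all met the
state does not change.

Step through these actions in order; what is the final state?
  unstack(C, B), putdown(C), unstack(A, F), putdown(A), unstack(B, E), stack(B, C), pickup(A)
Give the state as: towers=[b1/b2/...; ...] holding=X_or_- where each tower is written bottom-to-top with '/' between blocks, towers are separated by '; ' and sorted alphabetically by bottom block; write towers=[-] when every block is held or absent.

towers=[C/B; D/E; F] holding=A

step 1 (unstack(C, B)): towers=[D/E/B; F/A] holding=C
step 2 (putdown(C)): towers=[C; D/E/B; F/A] holding=-
step 3 (unstack(A, F)): towers=[C; D/E/B; F] holding=A
step 4 (putdown(A)): towers=[A; C; D/E/B; F] holding=-
step 5 (unstack(B, E)): towers=[A; C; D/E; F] holding=B
step 6 (stack(B, C)): towers=[A; C/B; D/E; F] holding=-
step 7 (pickup(A)): towers=[C/B; D/E; F] holding=A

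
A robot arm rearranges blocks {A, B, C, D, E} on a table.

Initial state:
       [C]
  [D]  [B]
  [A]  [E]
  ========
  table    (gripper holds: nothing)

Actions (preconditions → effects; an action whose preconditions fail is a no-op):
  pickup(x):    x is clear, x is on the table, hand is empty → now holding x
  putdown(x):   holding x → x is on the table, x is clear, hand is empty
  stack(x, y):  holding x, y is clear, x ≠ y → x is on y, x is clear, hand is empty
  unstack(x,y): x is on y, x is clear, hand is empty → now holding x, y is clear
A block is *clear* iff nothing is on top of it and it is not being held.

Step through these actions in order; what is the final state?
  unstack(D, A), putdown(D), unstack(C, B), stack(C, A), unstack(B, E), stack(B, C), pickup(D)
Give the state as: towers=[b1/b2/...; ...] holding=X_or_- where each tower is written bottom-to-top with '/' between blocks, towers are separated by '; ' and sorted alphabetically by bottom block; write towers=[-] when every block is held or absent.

towers=[A/C/B; E] holding=D

step 1 (unstack(D, A)): towers=[A; E/B/C] holding=D
step 2 (putdown(D)): towers=[A; D; E/B/C] holding=-
step 3 (unstack(C, B)): towers=[A; D; E/B] holding=C
step 4 (stack(C, A)): towers=[A/C; D; E/B] holding=-
step 5 (unstack(B, E)): towers=[A/C; D; E] holding=B
step 6 (stack(B, C)): towers=[A/C/B; D; E] holding=-
step 7 (pickup(D)): towers=[A/C/B; E] holding=D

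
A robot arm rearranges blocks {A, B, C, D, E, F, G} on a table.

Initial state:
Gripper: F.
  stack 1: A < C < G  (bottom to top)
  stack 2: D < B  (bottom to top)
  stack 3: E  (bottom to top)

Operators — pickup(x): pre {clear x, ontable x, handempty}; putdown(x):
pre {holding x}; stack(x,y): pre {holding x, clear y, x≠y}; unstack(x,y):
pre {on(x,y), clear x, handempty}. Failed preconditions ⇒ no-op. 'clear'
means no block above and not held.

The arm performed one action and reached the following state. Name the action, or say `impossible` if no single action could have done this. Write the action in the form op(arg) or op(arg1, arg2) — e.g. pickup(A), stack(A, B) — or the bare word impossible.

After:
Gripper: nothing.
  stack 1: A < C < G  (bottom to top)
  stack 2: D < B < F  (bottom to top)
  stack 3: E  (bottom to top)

target: towers=[A/C/G; D/B/F; E] holding=-
        putdown(F) → towers=[A/C/G; D/B; E; F] holding=-
       stack(F, B) → towers=[A/C/G; D/B/F; E] holding=-  ← match
       stack(F, G) → towers=[A/C/G/F; D/B; E] holding=-
       stack(F, E) → towers=[A/C/G; D/B; E/F] holding=-

stack(F, B)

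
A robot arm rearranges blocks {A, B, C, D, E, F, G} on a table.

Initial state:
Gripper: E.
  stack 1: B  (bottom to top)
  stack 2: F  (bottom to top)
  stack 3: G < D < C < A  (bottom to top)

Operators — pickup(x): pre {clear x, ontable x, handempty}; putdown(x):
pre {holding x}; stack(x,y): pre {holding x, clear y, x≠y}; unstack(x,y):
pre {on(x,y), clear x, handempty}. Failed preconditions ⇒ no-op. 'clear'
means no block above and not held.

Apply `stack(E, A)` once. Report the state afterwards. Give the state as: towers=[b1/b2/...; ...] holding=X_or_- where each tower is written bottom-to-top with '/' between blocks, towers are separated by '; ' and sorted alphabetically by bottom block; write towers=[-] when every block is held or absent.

before: towers=[B; F; G/D/C/A] holding=E
pre[stack(E, A)]: holding(E) yes, clear(A) yes, E≠A yes
all met → apply stack(E, A)
after:  towers=[B; F; G/D/C/A/E] holding=-

towers=[B; F; G/D/C/A/E] holding=-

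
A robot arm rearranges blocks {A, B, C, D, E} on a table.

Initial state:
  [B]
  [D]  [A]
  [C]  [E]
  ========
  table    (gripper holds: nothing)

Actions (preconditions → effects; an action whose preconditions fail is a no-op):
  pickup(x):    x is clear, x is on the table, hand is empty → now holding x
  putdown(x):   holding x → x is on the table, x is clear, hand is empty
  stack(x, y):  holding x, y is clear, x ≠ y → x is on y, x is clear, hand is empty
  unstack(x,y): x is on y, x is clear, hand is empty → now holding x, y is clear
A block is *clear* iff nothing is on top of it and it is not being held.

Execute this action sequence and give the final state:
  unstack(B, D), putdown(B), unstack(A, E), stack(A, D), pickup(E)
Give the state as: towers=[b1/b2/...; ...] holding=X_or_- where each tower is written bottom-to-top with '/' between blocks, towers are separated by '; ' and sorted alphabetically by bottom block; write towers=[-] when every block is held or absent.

towers=[B; C/D/A] holding=E

step 1 (unstack(B, D)): towers=[C/D; E/A] holding=B
step 2 (putdown(B)): towers=[B; C/D; E/A] holding=-
step 3 (unstack(A, E)): towers=[B; C/D; E] holding=A
step 4 (stack(A, D)): towers=[B; C/D/A; E] holding=-
step 5 (pickup(E)): towers=[B; C/D/A] holding=E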